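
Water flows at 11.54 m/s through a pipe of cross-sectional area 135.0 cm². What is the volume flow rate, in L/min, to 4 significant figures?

Q ≈ 9347 L/min

Q = A·v = 0.01350 m² × 11.54 m/s = 0.1558 m³/s.
Converting: 0.1558 m³/s × 60000 = 9347 L/min.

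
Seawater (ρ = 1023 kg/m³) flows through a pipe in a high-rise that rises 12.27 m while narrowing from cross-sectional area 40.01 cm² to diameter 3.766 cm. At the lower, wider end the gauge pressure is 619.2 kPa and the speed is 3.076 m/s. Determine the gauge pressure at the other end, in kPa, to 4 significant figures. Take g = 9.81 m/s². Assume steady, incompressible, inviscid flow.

P₂ ≈ 438.5 kPa

The volume flow rate is constant, so v₂ = (A₁/A₂)v₁ = (40.01/11.14)·3.076 = 11.05 m/s.
Applying Bernoulli between the two ends and solving for P₂: P₂ = P₁ + ½ρ(v₁² − v₂²) − ρgΔh.
P₂ = 619200 + ½·1023·(3.076² − 11.05²) − 1023·9.81·(+12.27) = 619200 + (-57600) − (123100) = 438500 Pa.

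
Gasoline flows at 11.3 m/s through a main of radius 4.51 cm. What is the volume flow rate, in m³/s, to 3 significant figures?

Q = 0.0722 m³/s

Q = A·v = 0.00639 m² × 11.3 m/s = 0.0722 m³/s.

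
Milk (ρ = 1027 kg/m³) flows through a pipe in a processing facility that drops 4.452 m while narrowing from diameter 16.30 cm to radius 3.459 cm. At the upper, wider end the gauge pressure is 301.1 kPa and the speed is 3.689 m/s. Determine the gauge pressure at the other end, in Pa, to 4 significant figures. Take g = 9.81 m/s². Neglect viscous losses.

Mass conservation (A₁v₁ = A₂v₂) gives v₂ = 3.689 × 208.7/37.59 = 20.48 m/s.
Applying Bernoulli between the two ends and solving for P₂: P₂ = P₁ + ½ρ(v₁² − v₂²) − ρgΔh.
P₂ = 301100 + ½·1027·(3.689² − 20.48²) − 1027·9.81·(−4.452) = 301100 + (-208400) − (-44850) = 137600 Pa.

P₂ = 137600 Pa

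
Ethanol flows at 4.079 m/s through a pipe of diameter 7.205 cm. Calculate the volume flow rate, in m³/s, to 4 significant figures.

0.01663 m³/s

Q = A·v = 0.004077 m² × 4.079 m/s = 0.01663 m³/s.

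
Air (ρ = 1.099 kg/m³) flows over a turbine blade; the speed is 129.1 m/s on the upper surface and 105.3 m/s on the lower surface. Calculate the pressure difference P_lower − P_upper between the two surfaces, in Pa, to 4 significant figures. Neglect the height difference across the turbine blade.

Bernoulli (same height): P_lower − P_upper = ½ρ(v_upper² − v_lower²).
ΔP = ½·1.099·(129.1² − 105.3²) = 3066 Pa.

ΔP ≈ 3066 Pa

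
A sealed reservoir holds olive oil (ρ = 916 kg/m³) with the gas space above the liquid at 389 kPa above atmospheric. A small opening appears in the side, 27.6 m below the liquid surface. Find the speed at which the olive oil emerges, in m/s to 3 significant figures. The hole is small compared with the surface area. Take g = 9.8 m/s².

v ≈ 37.3 m/s

Take point 1 at the surface (v₁ ≈ 0) and point 2 at the hole (at atmospheric pressure). Bernoulli: P₁ + ρg h = P_atm + ½ρv₂².
With P₁ − P_atm = 389000 Pa, v₂ = √(2gh + 2ΔP/ρ) = √(2·9.8·27.6 + 2·389000/916) = 37.3 m/s.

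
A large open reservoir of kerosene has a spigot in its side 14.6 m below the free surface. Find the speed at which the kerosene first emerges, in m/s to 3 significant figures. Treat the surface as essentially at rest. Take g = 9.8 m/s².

16.9 m/s

The surface is effectively still and both ends are open, so ½v² = gh and v = √(2·9.8·14.6) = 16.9 m/s.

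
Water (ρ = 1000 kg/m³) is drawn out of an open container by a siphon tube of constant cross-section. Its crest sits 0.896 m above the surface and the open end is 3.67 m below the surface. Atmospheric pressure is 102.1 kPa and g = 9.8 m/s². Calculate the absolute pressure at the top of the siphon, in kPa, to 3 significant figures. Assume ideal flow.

From the surface to the outlet (both open to atmosphere, surface at rest): v = √(2g·h_out) = √(2·9.8·3.67) = 8.48 m/s.
The bore is uniform, so the speed at the crest is the same v. Bernoulli surface→crest: P_atm = P_top + ½ρv² + ρg·h_top.
P_top = 102100 − ½·1000·8.48² − 1000·9.8·0.896 = 57400 Pa.

P_top = 57.4 kPa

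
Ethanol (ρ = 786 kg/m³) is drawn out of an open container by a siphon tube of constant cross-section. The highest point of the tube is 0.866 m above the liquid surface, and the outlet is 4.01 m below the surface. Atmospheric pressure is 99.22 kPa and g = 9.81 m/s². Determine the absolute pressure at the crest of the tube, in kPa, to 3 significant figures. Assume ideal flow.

The outlet speed comes from Torricelli: v = √(2g·4.01) = 8.87 m/s.
The bore is uniform, so the speed at the crest is the same v. Bernoulli surface→crest: P_atm = P_top + ½ρv² + ρg·h_top.
P_top = 99220 − ½·786·8.87² − 786·9.81·0.866 = 61600 Pa.

P_top ≈ 61.6 kPa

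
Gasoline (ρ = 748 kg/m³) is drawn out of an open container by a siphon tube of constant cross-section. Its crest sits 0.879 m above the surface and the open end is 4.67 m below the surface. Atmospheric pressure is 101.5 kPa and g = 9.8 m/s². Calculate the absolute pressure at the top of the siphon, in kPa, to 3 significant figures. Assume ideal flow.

From the surface to the outlet (both open to atmosphere, surface at rest): v = √(2g·h_out) = √(2·9.8·4.67) = 9.57 m/s.
With constant cross-section the crest speed equals v; applying Bernoulli from the surface up to the crest, P_top = P_atm − ½ρv² − ρg·h_top.
P_top = 101500 − ½·748·9.57² − 748·9.8·0.879 = 60800 Pa.

P_top ≈ 60.8 kPa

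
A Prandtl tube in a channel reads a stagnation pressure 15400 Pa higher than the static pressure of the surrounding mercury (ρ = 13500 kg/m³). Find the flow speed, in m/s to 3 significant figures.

The dynamic pressure equals the rise in static pressure at the stagnation point: ΔP = ½ρv².
v = √(2ΔP/ρ) = √(2·15400/13500) = 1.51 m/s.

v = 1.51 m/s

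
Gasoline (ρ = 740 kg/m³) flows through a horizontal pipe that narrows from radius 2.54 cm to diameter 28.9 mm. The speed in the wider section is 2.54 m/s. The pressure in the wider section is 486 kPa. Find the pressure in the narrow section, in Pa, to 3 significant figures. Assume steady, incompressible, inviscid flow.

Mass conservation (A₁v₁ = A₂v₂) gives v₂ = 2.54 × 20.3/6.56 = 7.85 m/s.
Bernoulli (h₁ = h₂): P₁ − P₂ = ½ρ(v₂² − v₁²).
P₂ = P₁ − ½ρ(v₂² − v₁²) = 486000 − ½·740·(7.85² − 2.54²) = 486000 − 20400 = 466000 Pa.

P₂ ≈ 466000 Pa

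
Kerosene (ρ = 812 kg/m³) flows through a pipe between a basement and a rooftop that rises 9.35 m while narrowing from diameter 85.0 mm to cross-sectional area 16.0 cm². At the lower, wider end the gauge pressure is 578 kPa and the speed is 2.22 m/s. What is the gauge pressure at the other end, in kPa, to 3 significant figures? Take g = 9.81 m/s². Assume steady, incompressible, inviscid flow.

By continuity, v₂ = v₁·A₁/A₂ = 2.22·(56.7/16.0) = 7.87 m/s.
Energy conservation along the streamline gives P₂ = P₁ − ½ρ(v₂² − v₁²) − ρg(h₂ − h₁).
P₂ = 578000 + ½·812·(2.22² − 7.87²) − 812·9.81·(+9.35) = 578000 + (-23200) − (74500) = 480000 Pa.

480 kPa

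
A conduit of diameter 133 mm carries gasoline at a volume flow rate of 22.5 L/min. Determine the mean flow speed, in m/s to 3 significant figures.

v ≈ 0.0270 m/s

Q = 22.5 L/min = 0.000375 m³/s.
v = Q/A = 0.000375 / 0.0139 = 0.0270 m/s.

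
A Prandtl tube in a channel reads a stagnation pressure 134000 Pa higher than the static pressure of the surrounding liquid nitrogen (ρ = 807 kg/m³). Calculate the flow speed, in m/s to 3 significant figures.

Bernoulli between the free stream and the stagnation point: ½ρv² = P_stag − P_static.
v = √(2ΔP/ρ) = √(2·134000/807) = 18.2 m/s.

v = 18.2 m/s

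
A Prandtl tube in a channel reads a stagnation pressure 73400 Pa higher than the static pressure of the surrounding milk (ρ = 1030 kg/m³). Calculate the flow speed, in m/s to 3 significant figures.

Bernoulli between the free stream and the stagnation point: ½ρv² = P_stag − P_static.
v = √(2ΔP/ρ) = √(2·73400/1030) = 11.9 m/s.

11.9 m/s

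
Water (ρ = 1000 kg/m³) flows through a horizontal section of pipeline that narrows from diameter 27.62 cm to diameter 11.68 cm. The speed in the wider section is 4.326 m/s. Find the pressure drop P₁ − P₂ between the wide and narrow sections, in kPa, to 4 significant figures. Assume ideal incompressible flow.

283.2 kPa

Mass conservation (A₁v₁ = A₂v₂) gives v₂ = 4.326 × 599.2/107.1 = 24.19 m/s.
Bernoulli (h₁ = h₂): P₁ − P₂ = ½ρ(v₂² − v₁²).
P₁ − P₂ = ½·1000·(24.19² − 4.326²) = ½·1000·566.5 = 283200 Pa.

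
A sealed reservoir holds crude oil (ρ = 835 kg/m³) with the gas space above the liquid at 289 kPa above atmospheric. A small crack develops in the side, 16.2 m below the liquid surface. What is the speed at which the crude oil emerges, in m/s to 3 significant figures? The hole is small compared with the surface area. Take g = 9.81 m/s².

Take point 1 at the surface (v₁ ≈ 0) and point 2 at the hole (at atmospheric pressure). Bernoulli: P₁ + ρg h = P_atm + ½ρv₂².
With P₁ − P_atm = 289000 Pa, v₂ = √(2gh + 2ΔP/ρ) = √(2·9.81·16.2 + 2·289000/835) = 31.8 m/s.

v ≈ 31.8 m/s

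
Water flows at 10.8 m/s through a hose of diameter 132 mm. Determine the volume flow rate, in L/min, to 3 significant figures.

Q = 8870 L/min

Q = A·v = 0.0137 m² × 10.8 m/s = 0.148 m³/s.
Converting: 0.148 m³/s × 60000 = 8870 L/min.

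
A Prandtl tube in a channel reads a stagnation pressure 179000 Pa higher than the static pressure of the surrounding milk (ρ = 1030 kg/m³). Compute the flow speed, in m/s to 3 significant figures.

Bernoulli between the free stream and the stagnation point: ½ρv² = P_stag − P_static.
v = √(2ΔP/ρ) = √(2·179000/1030) = 18.6 m/s.

v ≈ 18.6 m/s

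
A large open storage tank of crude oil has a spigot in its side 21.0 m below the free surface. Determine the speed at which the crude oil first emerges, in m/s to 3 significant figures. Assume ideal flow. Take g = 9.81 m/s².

The surface is effectively still and both ends are open, so ½v² = gh and v = √(2·9.81·21.0) = 20.3 m/s.

20.3 m/s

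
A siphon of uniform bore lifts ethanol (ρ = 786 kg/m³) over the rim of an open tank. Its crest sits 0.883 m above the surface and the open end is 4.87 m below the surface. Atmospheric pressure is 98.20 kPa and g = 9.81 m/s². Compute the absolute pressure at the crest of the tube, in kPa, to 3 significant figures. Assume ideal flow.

Bernoulli surface→outlet gives ½v² = g·h_out, so v = √(2·9.81·4.87) = 9.77 m/s.
With constant cross-section the crest speed equals v; applying Bernoulli from the surface up to the crest, P_top = P_atm − ½ρv² − ρg·h_top.
P_top = 98200 − ½·786·9.77² − 786·9.81·0.883 = 53800 Pa.

53.8 kPa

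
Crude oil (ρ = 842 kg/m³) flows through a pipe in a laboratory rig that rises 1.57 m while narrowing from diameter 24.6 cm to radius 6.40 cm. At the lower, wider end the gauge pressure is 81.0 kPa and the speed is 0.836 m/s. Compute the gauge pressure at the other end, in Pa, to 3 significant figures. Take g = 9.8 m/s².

64300 Pa

Mass conservation (A₁v₁ = A₂v₂) gives v₂ = 0.836 × 475/129 = 3.09 m/s.
Bernoulli: P₁ + ½ρv₁² + ρg h₁ = P₂ + ½ρv₂² + ρg h₂, so P₂ = P₁ + ½ρ(v₁² − v₂²) − ρg(h₂ − h₁).
P₂ = 81000 + ½·842·(0.836² − 3.09²) − 842·9.8·(+1.57) = 81000 + (-3720) − (13000) = 64300 Pa.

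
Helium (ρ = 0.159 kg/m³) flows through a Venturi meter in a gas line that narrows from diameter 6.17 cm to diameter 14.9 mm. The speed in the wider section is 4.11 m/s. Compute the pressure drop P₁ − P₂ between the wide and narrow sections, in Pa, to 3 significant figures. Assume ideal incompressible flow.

ΔP = 394 Pa

The volume flow rate is constant, so v₂ = (A₁/A₂)v₁ = (29.9/1.74)·4.11 = 70.5 m/s.
Along the horizontal streamline, P + ½ρv² is constant.
P₁ − P₂ = ½·0.159·(70.5² − 4.11²) = ½·0.159·4950 = 394 Pa.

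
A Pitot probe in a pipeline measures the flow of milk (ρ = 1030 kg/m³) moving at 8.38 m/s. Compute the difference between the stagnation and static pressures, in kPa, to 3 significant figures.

ΔP = 36.2 kPa

The dynamic pressure equals the rise in static pressure at the stagnation point: ΔP = ½ρv².
ΔP = ½·1030·8.38² = 36200 Pa.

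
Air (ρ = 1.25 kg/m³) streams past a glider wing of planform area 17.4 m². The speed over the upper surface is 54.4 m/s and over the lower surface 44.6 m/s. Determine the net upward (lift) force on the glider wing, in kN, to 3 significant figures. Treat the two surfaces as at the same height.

10.6 kN

The faster flow above has the lower pressure; Bernoulli (same height) gives ΔP = ½ρ(v_up² − v_low²).
ΔP = ½·1.25·(54.4² − 44.6²) = 606 Pa.
Lift = ΔP · A = 606 × 17.4 = 10600 N.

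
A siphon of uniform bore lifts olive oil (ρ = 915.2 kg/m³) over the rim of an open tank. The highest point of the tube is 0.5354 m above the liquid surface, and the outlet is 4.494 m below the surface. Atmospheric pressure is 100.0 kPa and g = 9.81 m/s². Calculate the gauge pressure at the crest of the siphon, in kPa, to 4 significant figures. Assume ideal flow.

Bernoulli surface→outlet gives ½v² = g·h_out, so v = √(2·9.81·4.494) = 9.390 m/s.
The bore is uniform, so the speed at the crest is the same v. Bernoulli surface→crest: P_atm = P_top + ½ρv² + ρg·h_top.
P_top = 100000 − ½·915.2·9.390² − 915.2·9.81·0.5354 = 54850 Pa. So P_gauge = P_top − P_atm = -45150 Pa.

P_gauge = -45.15 kPa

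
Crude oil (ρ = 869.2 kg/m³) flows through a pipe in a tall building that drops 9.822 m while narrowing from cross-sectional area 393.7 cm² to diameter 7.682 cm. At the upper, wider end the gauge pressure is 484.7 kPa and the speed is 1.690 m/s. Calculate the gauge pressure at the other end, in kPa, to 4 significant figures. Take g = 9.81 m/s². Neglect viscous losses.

Mass conservation (A₁v₁ = A₂v₂) gives v₂ = 1.690 × 393.7/46.35 = 14.36 m/s.
Energy conservation along the streamline gives P₂ = P₁ − ½ρ(v₂² − v₁²) − ρg(h₂ − h₁).
P₂ = 484700 + ½·869.2·(1.690² − 14.36²) − 869.2·9.81·(−9.822) = 484700 + (-88320) − (-83750) = 480100 Pa.

P₂ ≈ 480.1 kPa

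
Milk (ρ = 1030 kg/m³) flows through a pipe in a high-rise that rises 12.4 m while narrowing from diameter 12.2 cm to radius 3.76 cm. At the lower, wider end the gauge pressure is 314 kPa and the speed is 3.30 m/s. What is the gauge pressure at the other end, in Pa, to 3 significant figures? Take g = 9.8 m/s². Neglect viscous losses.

P₂ ≈ 156000 Pa

Mass conservation (A₁v₁ = A₂v₂) gives v₂ = 3.30 × 117/44.4 = 8.69 m/s.
Bernoulli: P₁ + ½ρv₁² + ρg h₁ = P₂ + ½ρv₂² + ρg h₂, so P₂ = P₁ + ½ρ(v₁² − v₂²) − ρg(h₂ − h₁).
P₂ = 314000 + ½·1030·(3.30² − 8.69²) − 1030·9.8·(+12.4) = 314000 + (-33200) − (125000) = 156000 Pa.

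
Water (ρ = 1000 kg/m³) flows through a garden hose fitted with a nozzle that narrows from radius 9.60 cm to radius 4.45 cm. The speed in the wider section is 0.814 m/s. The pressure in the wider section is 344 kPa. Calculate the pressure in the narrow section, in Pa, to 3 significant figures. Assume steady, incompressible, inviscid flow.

P₂ ≈ 337000 Pa

The volume flow rate is constant, so v₂ = (A₁/A₂)v₁ = (290/62.2)·0.814 = 3.79 m/s.
The pipe is horizontal, so Bernoulli reduces to P₁ + ½ρv₁² = P₂ + ½ρv₂².
P₂ = P₁ − ½ρ(v₂² − v₁²) = 344000 − ½·1000·(3.79² − 0.814²) = 344000 − 6840 = 337000 Pa.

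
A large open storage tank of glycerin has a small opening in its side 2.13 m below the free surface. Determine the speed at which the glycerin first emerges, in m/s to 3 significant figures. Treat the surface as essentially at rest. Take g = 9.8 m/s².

v ≈ 6.46 m/s

Bernoulli from surface to hole (P equal, v_surface ≈ 0): v = √(2gh) = √(2×9.8×2.13) = 6.46 m/s.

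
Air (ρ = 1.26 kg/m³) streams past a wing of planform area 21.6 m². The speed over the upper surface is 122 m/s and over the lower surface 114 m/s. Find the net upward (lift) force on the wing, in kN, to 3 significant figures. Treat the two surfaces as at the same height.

F = 25.7 kN

With equal heights on the two surfaces, Bernoulli gives P_lower − P_upper = ½ρ(v_upper² − v_lower²).
ΔP = ½·1.26·(122² − 114²) = 1190 Pa.
Lift = ΔP · A = 1190 × 21.6 = 25700 N.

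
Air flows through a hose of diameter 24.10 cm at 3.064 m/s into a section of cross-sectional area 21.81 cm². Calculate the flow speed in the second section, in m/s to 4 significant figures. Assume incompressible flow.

v₂ = 64.09 m/s

The volume flow rate is constant, so v₂ = (A₁/A₂)v₁ = (456.2/21.81)·3.064 = 64.09 m/s.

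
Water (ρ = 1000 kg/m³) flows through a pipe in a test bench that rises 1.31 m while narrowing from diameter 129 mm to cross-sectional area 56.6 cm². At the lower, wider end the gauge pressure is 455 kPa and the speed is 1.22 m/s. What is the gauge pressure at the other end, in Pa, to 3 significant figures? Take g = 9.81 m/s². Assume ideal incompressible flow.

P₂ ≈ 439000 Pa

By continuity, v₂ = v₁·A₁/A₂ = 1.22·(131/56.6) = 2.82 m/s.
Energy conservation along the streamline gives P₂ = P₁ − ½ρ(v₂² − v₁²) − ρg(h₂ − h₁).
P₂ = 455000 + ½·1000·(1.22² − 2.82²) − 1000·9.81·(+1.31) = 455000 + (-3220) − (12900) = 439000 Pa.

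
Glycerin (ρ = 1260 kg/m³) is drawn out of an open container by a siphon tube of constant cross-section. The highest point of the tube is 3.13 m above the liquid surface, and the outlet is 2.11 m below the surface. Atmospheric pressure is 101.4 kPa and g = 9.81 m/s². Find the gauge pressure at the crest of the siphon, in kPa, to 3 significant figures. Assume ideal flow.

Bernoulli surface→outlet gives ½v² = g·h_out, so v = √(2·9.81·2.11) = 6.43 m/s.
With constant cross-section the crest speed equals v; applying Bernoulli from the surface up to the crest, P_top = P_atm − ½ρv² − ρg·h_top.
P_top = 101400 − ½·1260·6.43² − 1260·9.81·3.13 = 36600 Pa. So P_gauge = P_top − P_atm = -64800 Pa.

P_gauge = -64.8 kPa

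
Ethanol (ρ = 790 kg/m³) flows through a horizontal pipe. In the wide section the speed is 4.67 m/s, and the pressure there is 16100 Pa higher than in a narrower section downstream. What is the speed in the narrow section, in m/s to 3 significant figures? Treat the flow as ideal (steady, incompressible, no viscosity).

v₂ ≈ 7.91 m/s

With h₁ = h₂, rearranging Bernoulli gives v₂ = √(v₁² + 2ΔP/ρ).
v₂ = √(4.67² + 2·16100/790) = √(21.8 + 40.8) = 7.91 m/s.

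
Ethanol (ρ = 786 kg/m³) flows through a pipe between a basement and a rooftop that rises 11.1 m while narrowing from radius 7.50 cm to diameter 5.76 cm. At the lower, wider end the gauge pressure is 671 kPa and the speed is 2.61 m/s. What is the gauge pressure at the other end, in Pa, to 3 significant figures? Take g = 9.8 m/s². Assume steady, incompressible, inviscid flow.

The volume flow rate is constant, so v₂ = (A₁/A₂)v₁ = (177/26.1)·2.61 = 17.7 m/s.
Applying Bernoulli between the two ends and solving for P₂: P₂ = P₁ + ½ρ(v₁² − v₂²) − ρgΔh.
P₂ = 671000 + ½·786·(2.61² − 17.7²) − 786·9.8·(+11.1) = 671000 + (-120000) − (85500) = 465000 Pa.

P₂ = 465000 Pa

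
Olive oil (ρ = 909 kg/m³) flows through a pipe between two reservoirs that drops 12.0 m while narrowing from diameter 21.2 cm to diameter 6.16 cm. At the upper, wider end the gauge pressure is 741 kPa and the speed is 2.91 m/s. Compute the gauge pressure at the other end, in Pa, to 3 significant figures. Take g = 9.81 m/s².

P₂ ≈ 312000 Pa

The volume flow rate is constant, so v₂ = (A₁/A₂)v₁ = (353/29.8)·2.91 = 34.5 m/s.
Bernoulli: P₁ + ½ρv₁² + ρg h₁ = P₂ + ½ρv₂² + ρg h₂, so P₂ = P₁ + ½ρ(v₁² − v₂²) − ρg(h₂ − h₁).
P₂ = 741000 + ½·909·(2.91² − 34.5²) − 909·9.81·(−12.0) = 741000 + (-536000) − (-107000) = 312000 Pa.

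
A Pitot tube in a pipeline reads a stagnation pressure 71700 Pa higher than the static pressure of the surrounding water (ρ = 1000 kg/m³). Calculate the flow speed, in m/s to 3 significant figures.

v = 12.0 m/s

At the stagnation point the flow is brought to rest, so Bernoulli gives P_stag − P_static = ½ρv².
v = √(2ΔP/ρ) = √(2·71700/1000) = 12.0 m/s.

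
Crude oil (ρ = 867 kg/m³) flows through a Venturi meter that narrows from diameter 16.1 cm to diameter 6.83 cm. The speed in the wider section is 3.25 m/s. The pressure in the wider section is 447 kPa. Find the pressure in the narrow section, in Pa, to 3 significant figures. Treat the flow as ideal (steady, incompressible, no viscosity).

Mass conservation (A₁v₁ = A₂v₂) gives v₂ = 3.25 × 204/36.6 = 18.1 m/s.
Bernoulli (h₁ = h₂): P₁ − P₂ = ½ρ(v₂² − v₁²).
P₂ = P₁ − ½ρ(v₂² − v₁²) = 447000 − ½·867·(18.1² − 3.25²) = 447000 − 137000 = 310000 Pa.

310000 Pa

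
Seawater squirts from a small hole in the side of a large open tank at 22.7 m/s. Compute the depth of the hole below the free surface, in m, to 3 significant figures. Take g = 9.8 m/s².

Inverting v = √(2gh) gives h = v² / 2g.
h = 22.7²/(2·9.8) = 515/19.60 = 26.3 m.

26.3 m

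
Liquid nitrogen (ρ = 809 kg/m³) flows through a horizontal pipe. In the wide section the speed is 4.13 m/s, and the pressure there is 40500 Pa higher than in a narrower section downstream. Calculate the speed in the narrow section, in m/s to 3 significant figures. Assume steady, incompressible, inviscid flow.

10.8 m/s

Horizontal Bernoulli: P₁ + ½ρv₁² = P₂ + ½ρv₂², so v₂² = v₁² + 2(P₁ − P₂)/ρ.
v₂ = √(4.13² + 2·40500/809) = √(17.1 + 100) = 10.8 m/s.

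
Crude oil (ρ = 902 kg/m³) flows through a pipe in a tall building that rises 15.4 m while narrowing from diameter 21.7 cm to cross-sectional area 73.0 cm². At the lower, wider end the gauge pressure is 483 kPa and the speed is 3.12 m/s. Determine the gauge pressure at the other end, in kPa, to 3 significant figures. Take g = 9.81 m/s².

238 kPa

The volume flow rate is constant, so v₂ = (A₁/A₂)v₁ = (370/73.0)·3.12 = 15.8 m/s.
Applying Bernoulli between the two ends and solving for P₂: P₂ = P₁ + ½ρ(v₁² − v₂²) − ρgΔh.
P₂ = 483000 + ½·902·(3.12² − 15.8²) − 902·9.81·(+15.4) = 483000 + (-108000) − (136000) = 238000 Pa.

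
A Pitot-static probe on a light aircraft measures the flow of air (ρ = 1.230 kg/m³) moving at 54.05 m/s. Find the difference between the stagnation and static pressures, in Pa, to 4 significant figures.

ΔP ≈ 1797 Pa

The dynamic pressure equals the rise in static pressure at the stagnation point: ΔP = ½ρv².
ΔP = ½·1.230·54.05² = 1797 Pa.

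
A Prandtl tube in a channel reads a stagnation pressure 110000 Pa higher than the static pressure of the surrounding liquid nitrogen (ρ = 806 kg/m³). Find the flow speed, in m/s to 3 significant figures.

At the stagnation point the flow is brought to rest, so Bernoulli gives P_stag − P_static = ½ρv².
v = √(2ΔP/ρ) = √(2·110000/806) = 16.5 m/s.

v ≈ 16.5 m/s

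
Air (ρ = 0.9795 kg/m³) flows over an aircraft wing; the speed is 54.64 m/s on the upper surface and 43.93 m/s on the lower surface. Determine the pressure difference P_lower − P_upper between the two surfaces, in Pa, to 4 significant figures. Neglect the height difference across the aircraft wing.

Bernoulli (same height): P_lower − P_upper = ½ρ(v_upper² − v_lower²).
ΔP = ½·0.9795·(54.64² − 43.93²) = 517.0 Pa.

ΔP ≈ 517.0 Pa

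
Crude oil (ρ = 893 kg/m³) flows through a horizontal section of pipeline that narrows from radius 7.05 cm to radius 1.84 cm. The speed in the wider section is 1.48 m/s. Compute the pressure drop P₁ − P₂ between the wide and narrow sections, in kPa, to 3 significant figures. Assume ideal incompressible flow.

ΔP ≈ 210 kPa

Mass conservation (A₁v₁ = A₂v₂) gives v₂ = 1.48 × 156/10.6 = 21.7 m/s.
Along the horizontal streamline, P + ½ρv² is constant.
P₁ − P₂ = ½·893·(21.7² − 1.48²) = ½·893·470 = 210000 Pa.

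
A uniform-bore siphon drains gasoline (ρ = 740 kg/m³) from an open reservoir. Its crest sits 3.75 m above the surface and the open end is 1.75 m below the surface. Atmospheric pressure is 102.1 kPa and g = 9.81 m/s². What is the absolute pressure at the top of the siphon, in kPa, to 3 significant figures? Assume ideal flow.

P_top = 62.2 kPa

From the surface to the outlet (both open to atmosphere, surface at rest): v = √(2g·h_out) = √(2·9.81·1.75) = 5.86 m/s.
The bore is uniform, so the speed at the crest is the same v. Bernoulli surface→crest: P_atm = P_top + ½ρv² + ρg·h_top.
P_top = 102100 − ½·740·5.86² − 740·9.81·3.75 = 62200 Pa.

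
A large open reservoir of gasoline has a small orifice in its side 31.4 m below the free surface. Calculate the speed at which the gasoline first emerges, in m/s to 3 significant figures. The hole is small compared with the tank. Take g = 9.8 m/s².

Bernoulli from surface to hole (P equal, v_surface ≈ 0): v = √(2gh) = √(2×9.8×31.4) = 24.8 m/s.

v ≈ 24.8 m/s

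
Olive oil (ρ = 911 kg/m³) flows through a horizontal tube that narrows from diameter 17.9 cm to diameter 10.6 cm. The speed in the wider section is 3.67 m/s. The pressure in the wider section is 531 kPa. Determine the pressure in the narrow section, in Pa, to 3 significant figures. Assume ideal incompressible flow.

Continuity gives A₁v₁ = A₂v₂, so v₂ = (252 cm²)/(88.2 cm²) × 3.67 m/s = 10.5 m/s.
Along the horizontal streamline, P + ½ρv² is constant.
P₂ = P₁ − ½ρ(v₂² − v₁²) = 531000 − ½·911·(10.5² − 3.67²) = 531000 − 43800 = 487000 Pa.

487000 Pa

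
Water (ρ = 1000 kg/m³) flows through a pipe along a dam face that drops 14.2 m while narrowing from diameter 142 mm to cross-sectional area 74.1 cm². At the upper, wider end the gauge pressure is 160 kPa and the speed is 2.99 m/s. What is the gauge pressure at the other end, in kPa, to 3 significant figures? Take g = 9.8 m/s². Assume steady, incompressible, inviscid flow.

P₂ ≈ 283 kPa

The volume flow rate is constant, so v₂ = (A₁/A₂)v₁ = (158/74.1)·2.99 = 6.39 m/s.
Bernoulli: P₁ + ½ρv₁² + ρg h₁ = P₂ + ½ρv₂² + ρg h₂, so P₂ = P₁ + ½ρ(v₁² − v₂²) − ρg(h₂ − h₁).
P₂ = 160000 + ½·1000·(2.99² − 6.39²) − 1000·9.8·(−14.2) = 160000 + (-15900) − (-139000) = 283000 Pa.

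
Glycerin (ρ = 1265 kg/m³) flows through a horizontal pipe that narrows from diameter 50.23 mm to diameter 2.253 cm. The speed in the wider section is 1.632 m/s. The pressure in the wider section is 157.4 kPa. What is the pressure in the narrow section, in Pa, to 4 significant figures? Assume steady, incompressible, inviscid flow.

P₂ = 117500 Pa

By continuity, v₂ = v₁·A₁/A₂ = 1.632·(19.82/3.987) = 8.112 m/s.
With no height change, Bernoulli's equation is P₁ + ½ρv₁² = P₂ + ½ρv₂².
P₂ = P₁ − ½ρ(v₂² − v₁²) = 157400 − ½·1265·(8.112² − 1.632²) = 157400 − 39940 = 117500 Pa.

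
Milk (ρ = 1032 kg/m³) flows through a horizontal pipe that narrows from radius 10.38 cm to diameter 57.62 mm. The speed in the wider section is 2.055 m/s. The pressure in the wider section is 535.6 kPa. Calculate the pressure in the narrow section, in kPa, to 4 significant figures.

P₂ ≈ 170.6 kPa

Continuity gives A₁v₁ = A₂v₂, so v₂ = (338.5 cm²)/(26.08 cm²) × 2.055 m/s = 26.68 m/s.
Along the horizontal streamline, P + ½ρv² is constant.
P₂ = P₁ − ½ρ(v₂² − v₁²) = 535600 − ½·1032·(26.68² − 2.055²) = 535600 − 365000 = 170600 Pa.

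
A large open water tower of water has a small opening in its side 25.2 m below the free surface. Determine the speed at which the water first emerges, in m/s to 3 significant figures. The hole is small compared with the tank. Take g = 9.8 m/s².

22.2 m/s

With the surface at rest and both surface and jet at atmospheric pressure, Bernoulli gives ρg h = ½ρv², so v = √(2gh) = √(2·9.8·25.2) = 22.2 m/s.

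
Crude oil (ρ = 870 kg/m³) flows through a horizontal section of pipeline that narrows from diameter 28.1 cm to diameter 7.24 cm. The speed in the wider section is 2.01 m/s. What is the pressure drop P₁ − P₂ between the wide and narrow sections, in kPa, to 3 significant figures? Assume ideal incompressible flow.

ΔP ≈ 397 kPa

The volume flow rate is constant, so v₂ = (A₁/A₂)v₁ = (620/41.2)·2.01 = 30.3 m/s.
The pipe is horizontal, so Bernoulli reduces to P₁ + ½ρv₁² = P₂ + ½ρv₂².
P₁ − P₂ = ½·870·(30.3² − 2.01²) = ½·870·913 = 397000 Pa.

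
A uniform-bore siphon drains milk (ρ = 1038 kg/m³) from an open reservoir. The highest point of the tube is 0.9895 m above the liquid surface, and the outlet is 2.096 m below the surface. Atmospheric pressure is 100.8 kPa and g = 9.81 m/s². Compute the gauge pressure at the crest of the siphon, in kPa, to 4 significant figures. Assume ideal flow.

-31.42 kPa

The outlet speed comes from Torricelli: v = √(2g·2.096) = 6.413 m/s.
Continuity keeps v the same throughout the tube; from surface to crest, P_atm + 0 = P_top + ½ρv² + ρg·h_top.
P_top = 100800 − ½·1038·6.413² − 1038·9.81·0.9895 = 69380 Pa. So P_gauge = P_top − P_atm = -31420 Pa.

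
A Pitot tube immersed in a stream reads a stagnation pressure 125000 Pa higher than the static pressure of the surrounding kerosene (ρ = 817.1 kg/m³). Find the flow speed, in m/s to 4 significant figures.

Bernoulli between the free stream and the stagnation point: ½ρv² = P_stag − P_static.
v = √(2ΔP/ρ) = √(2·125000/817.1) = 17.49 m/s.

17.49 m/s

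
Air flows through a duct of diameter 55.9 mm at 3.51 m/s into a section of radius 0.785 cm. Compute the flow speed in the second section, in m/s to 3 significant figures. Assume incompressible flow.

Mass conservation (A₁v₁ = A₂v₂) gives v₂ = 3.51 × 24.5/1.94 = 44.5 m/s.

v₂ ≈ 44.5 m/s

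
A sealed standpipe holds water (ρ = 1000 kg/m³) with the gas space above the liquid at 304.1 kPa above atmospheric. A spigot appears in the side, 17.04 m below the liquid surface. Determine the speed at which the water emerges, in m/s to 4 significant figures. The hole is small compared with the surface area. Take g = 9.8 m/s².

Take point 1 at the surface (v₁ ≈ 0) and point 2 at the hole (at atmospheric pressure). Bernoulli: P₁ + ρg h = P_atm + ½ρv₂².
With P₁ − P_atm = 304100 Pa, v₂ = √(2gh + 2ΔP/ρ) = √(2·9.8·17.04 + 2·304100/1000) = 30.70 m/s.

v ≈ 30.70 m/s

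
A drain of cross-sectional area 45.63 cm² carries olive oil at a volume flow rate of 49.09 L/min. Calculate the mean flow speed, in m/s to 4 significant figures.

Q = 49.09 L/min = 0.0008182 m³/s.
v = Q/A = 0.0008182 / 0.004563 = 0.1793 m/s.

0.1793 m/s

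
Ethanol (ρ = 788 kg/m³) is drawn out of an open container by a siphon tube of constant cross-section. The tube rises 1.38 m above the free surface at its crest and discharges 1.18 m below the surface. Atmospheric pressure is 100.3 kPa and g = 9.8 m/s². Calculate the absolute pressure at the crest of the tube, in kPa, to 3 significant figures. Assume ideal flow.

P_top ≈ 80.5 kPa

From the surface to the outlet (both open to atmosphere, surface at rest): v = √(2g·h_out) = √(2·9.8·1.18) = 4.81 m/s.
Continuity keeps v the same throughout the tube; from surface to crest, P_atm + 0 = P_top + ½ρv² + ρg·h_top.
P_top = 100300 − ½·788·4.81² − 788·9.8·1.38 = 80500 Pa.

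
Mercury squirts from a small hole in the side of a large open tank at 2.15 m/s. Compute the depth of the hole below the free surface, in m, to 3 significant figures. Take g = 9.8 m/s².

h = 0.236 m

Torricelli: v = √(2gh), so h = v²/(2g).
h = 2.15²/(2·9.8) = 4.62/19.60 = 0.236 m.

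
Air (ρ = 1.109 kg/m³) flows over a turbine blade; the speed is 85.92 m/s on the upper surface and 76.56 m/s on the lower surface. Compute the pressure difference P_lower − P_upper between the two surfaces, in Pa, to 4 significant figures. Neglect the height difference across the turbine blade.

ΔP ≈ 843.3 Pa

The pressure is lower where the speed is higher: ΔP = ½ρ(v_up² − v_low²).
ΔP = ½·1.109·(85.92² − 76.56²) = 843.3 Pa.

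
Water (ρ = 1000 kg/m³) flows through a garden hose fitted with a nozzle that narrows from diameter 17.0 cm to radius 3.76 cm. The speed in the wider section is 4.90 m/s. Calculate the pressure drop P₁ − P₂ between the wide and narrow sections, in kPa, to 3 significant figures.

ΔP ≈ 302 kPa

The volume flow rate is constant, so v₂ = (A₁/A₂)v₁ = (227/44.4)·4.90 = 25.0 m/s.
With no height change, Bernoulli's equation is P₁ + ½ρv₁² = P₂ + ½ρv₂².
P₁ − P₂ = ½·1000·(25.0² − 4.90²) = ½·1000·603 = 302000 Pa.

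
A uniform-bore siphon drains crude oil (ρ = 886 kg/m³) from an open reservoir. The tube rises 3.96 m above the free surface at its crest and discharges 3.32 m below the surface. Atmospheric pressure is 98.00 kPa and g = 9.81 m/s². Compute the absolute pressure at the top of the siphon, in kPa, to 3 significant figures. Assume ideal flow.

P_top ≈ 34.7 kPa

The outlet speed comes from Torricelli: v = √(2g·3.32) = 8.07 m/s.
The bore is uniform, so the speed at the crest is the same v. Bernoulli surface→crest: P_atm = P_top + ½ρv² + ρg·h_top.
P_top = 98000 − ½·886·8.07² − 886·9.81·3.96 = 34700 Pa.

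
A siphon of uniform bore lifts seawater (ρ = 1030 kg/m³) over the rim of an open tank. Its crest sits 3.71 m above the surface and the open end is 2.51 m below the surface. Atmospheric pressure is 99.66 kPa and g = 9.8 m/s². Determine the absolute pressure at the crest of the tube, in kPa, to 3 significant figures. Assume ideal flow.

P_top ≈ 36.9 kPa

From the surface to the outlet (both open to atmosphere, surface at rest): v = √(2g·h_out) = √(2·9.8·2.51) = 7.01 m/s.
The bore is uniform, so the speed at the crest is the same v. Bernoulli surface→crest: P_atm = P_top + ½ρv² + ρg·h_top.
P_top = 99660 − ½·1030·7.01² − 1030·9.8·3.71 = 36900 Pa.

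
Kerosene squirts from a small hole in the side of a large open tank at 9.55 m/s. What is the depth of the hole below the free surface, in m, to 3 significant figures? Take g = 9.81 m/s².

h ≈ 4.65 m

Torricelli: v = √(2gh), so h = v²/(2g).
h = 9.55²/(2·9.81) = 91.2/19.62 = 4.65 m.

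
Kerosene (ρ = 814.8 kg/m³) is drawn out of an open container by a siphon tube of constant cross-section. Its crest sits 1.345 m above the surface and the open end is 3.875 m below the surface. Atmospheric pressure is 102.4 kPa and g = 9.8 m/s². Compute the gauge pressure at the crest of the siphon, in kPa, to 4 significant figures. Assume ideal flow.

Bernoulli surface→outlet gives ½v² = g·h_out, so v = √(2·9.8·3.875) = 8.715 m/s.
With constant cross-section the crest speed equals v; applying Bernoulli from the surface up to the crest, P_top = P_atm − ½ρv² − ρg·h_top.
P_top = 102400 − ½·814.8·8.715² − 814.8·9.8·1.345 = 60720 Pa. So P_gauge = P_top − P_atm = -41680 Pa.

-41.68 kPa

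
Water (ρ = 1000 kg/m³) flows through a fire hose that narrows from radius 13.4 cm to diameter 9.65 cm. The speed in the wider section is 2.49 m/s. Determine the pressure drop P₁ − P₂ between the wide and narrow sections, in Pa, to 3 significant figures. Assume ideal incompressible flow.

Mass conservation (A₁v₁ = A₂v₂) gives v₂ = 2.49 × 564/73.1 = 19.2 m/s.
Along the horizontal streamline, P + ½ρv² is constant.
P₁ − P₂ = ½·1000·(19.2² − 2.49²) = ½·1000·363 = 181000 Pa.

ΔP ≈ 181000 Pa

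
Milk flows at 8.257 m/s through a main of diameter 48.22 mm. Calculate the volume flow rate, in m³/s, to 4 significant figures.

Q = A·v = 0.001826 m² × 8.257 m/s = 0.01508 m³/s.

Q = 0.01508 m³/s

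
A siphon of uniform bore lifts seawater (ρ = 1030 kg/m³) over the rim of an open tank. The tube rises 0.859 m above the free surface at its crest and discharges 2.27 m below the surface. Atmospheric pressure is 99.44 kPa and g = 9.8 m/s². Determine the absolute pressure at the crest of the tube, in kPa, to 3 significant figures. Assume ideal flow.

The outlet speed comes from Torricelli: v = √(2g·2.27) = 6.67 m/s.
With constant cross-section the crest speed equals v; applying Bernoulli from the surface up to the crest, P_top = P_atm − ½ρv² − ρg·h_top.
P_top = 99440 − ½·1030·6.67² − 1030·9.8·0.859 = 67900 Pa.

P_top ≈ 67.9 kPa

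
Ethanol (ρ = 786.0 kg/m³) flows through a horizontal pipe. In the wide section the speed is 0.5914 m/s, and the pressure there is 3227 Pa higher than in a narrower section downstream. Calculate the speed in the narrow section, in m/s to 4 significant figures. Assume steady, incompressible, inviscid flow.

v₂ ≈ 2.926 m/s

Horizontal Bernoulli: P₁ + ½ρv₁² = P₂ + ½ρv₂², so v₂² = v₁² + 2(P₁ − P₂)/ρ.
v₂ = √(0.5914² + 2·3227/786.0) = √(0.3498 + 8.211) = 2.926 m/s.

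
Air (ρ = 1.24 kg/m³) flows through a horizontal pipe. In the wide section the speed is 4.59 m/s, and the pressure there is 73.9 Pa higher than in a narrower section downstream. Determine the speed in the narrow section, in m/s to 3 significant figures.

v₂ = 11.8 m/s

Along the level pipe P + ½ρv² is conserved, hence v₂² = v₁² + 2(P₁ − P₂)/ρ.
v₂ = √(4.59² + 2·73.9/1.24) = √(21.1 + 119) = 11.8 m/s.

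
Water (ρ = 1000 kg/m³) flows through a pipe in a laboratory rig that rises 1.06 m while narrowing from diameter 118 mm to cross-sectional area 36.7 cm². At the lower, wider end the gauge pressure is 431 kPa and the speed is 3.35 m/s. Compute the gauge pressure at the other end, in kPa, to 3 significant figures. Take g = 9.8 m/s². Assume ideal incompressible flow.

The volume flow rate is constant, so v₂ = (A₁/A₂)v₁ = (109/36.7)·3.35 = 9.98 m/s.
Energy conservation along the streamline gives P₂ = P₁ − ½ρ(v₂² − v₁²) − ρg(h₂ − h₁).
P₂ = 431000 + ½·1000·(3.35² − 9.98²) − 1000·9.8·(+1.06) = 431000 + (-44200) − (10400) = 376000 Pa.

376 kPa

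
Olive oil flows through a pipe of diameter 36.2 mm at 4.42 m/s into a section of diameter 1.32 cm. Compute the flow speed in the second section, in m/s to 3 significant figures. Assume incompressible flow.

Continuity gives A₁v₁ = A₂v₂, so v₂ = (10.3 cm²)/(1.37 cm²) × 4.42 m/s = 33.2 m/s.

33.2 m/s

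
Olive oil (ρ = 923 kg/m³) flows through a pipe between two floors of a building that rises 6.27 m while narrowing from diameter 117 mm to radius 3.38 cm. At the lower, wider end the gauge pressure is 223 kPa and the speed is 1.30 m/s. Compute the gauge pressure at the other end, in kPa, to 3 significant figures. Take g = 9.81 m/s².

The volume flow rate is constant, so v₂ = (A₁/A₂)v₁ = (108/35.9)·1.30 = 3.89 m/s.
Energy conservation along the streamline gives P₂ = P₁ − ½ρ(v₂² − v₁²) − ρg(h₂ − h₁).
P₂ = 223000 + ½·923·(1.30² − 3.89²) − 923·9.81·(+6.27) = 223000 + (-6220) − (56800) = 160000 Pa.

P₂ ≈ 160 kPa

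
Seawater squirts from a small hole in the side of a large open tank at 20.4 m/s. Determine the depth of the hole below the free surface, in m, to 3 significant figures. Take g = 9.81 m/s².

Torricelli: v = √(2gh), so h = v²/(2g).
h = 20.4²/(2·9.81) = 416/19.62 = 21.2 m.

h ≈ 21.2 m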